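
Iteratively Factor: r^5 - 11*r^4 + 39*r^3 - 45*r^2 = (r - 5)*(r^4 - 6*r^3 + 9*r^2) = (r - 5)*(r - 3)*(r^3 - 3*r^2) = r*(r - 5)*(r - 3)*(r^2 - 3*r) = r*(r - 5)*(r - 3)^2*(r)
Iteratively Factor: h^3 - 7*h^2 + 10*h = (h - 2)*(h^2 - 5*h) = (h - 5)*(h - 2)*(h)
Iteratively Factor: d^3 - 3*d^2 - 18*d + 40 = (d - 5)*(d^2 + 2*d - 8) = (d - 5)*(d + 4)*(d - 2)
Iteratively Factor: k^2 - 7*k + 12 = (k - 3)*(k - 4)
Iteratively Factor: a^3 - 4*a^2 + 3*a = (a - 1)*(a^2 - 3*a) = (a - 3)*(a - 1)*(a)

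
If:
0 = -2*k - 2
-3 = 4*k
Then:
No Solution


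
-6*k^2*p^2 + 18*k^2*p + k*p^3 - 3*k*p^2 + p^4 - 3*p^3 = p*(-2*k + p)*(3*k + p)*(p - 3)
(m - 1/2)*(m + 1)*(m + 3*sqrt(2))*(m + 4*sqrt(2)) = m^4 + m^3/2 + 7*sqrt(2)*m^3 + 7*sqrt(2)*m^2/2 + 47*m^2/2 - 7*sqrt(2)*m/2 + 12*m - 12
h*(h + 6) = h^2 + 6*h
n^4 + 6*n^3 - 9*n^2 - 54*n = n*(n - 3)*(n + 3)*(n + 6)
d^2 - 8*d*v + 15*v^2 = (d - 5*v)*(d - 3*v)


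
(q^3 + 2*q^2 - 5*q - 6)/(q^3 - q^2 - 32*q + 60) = (q^2 + 4*q + 3)/(q^2 + q - 30)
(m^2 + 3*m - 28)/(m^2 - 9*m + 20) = (m + 7)/(m - 5)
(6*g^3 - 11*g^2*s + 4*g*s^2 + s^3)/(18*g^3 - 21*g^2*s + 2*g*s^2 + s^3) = (-g + s)/(-3*g + s)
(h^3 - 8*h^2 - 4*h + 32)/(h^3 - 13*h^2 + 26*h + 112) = (h - 2)/(h - 7)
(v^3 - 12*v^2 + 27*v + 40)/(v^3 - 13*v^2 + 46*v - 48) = (v^2 - 4*v - 5)/(v^2 - 5*v + 6)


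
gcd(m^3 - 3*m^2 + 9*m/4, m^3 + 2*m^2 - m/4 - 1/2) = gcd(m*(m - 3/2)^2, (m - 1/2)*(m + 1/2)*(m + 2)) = 1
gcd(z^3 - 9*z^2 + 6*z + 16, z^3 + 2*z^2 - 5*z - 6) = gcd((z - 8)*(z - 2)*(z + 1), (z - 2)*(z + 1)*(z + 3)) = z^2 - z - 2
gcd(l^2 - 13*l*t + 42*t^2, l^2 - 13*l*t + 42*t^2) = l^2 - 13*l*t + 42*t^2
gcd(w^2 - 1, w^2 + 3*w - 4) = w - 1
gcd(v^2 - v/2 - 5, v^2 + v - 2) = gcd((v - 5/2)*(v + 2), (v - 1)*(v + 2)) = v + 2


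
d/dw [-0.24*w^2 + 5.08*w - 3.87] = 5.08 - 0.48*w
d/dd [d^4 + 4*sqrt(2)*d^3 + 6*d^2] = 4*d*(d^2 + 3*sqrt(2)*d + 3)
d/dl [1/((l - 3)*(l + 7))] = 2*(-l - 2)/(l^4 + 8*l^3 - 26*l^2 - 168*l + 441)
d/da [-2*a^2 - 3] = -4*a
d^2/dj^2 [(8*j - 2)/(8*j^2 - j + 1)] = 4*(12*(1 - 8*j)*(8*j^2 - j + 1) + (4*j - 1)*(16*j - 1)^2)/(8*j^2 - j + 1)^3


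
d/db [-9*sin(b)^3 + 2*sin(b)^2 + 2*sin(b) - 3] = (-27*sin(b)^2 + 4*sin(b) + 2)*cos(b)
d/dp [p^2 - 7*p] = 2*p - 7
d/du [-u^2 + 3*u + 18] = 3 - 2*u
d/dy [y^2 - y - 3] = 2*y - 1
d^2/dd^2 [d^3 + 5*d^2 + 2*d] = 6*d + 10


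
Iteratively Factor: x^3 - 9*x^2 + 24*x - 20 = (x - 5)*(x^2 - 4*x + 4) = (x - 5)*(x - 2)*(x - 2)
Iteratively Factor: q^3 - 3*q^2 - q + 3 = (q + 1)*(q^2 - 4*q + 3) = (q - 1)*(q + 1)*(q - 3)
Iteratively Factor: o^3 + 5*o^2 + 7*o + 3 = (o + 1)*(o^2 + 4*o + 3) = (o + 1)*(o + 3)*(o + 1)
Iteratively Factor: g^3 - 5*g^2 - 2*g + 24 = (g - 4)*(g^2 - g - 6) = (g - 4)*(g - 3)*(g + 2)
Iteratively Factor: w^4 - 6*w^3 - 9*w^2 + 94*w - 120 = (w - 3)*(w^3 - 3*w^2 - 18*w + 40) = (w - 3)*(w - 2)*(w^2 - w - 20) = (w - 3)*(w - 2)*(w + 4)*(w - 5)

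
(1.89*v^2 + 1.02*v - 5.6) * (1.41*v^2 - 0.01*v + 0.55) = 2.6649*v^4 + 1.4193*v^3 - 6.8667*v^2 + 0.617*v - 3.08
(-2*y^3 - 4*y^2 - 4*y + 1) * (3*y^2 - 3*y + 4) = -6*y^5 - 6*y^4 - 8*y^3 - y^2 - 19*y + 4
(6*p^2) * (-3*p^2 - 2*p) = -18*p^4 - 12*p^3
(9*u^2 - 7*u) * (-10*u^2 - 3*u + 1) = -90*u^4 + 43*u^3 + 30*u^2 - 7*u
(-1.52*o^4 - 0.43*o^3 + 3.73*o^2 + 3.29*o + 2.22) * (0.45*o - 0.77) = -0.684*o^5 + 0.9769*o^4 + 2.0096*o^3 - 1.3916*o^2 - 1.5343*o - 1.7094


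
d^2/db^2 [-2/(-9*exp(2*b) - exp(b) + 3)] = 2*(2*(18*exp(b) + 1)^2*exp(b) - (36*exp(b) + 1)*(9*exp(2*b) + exp(b) - 3))*exp(b)/(9*exp(2*b) + exp(b) - 3)^3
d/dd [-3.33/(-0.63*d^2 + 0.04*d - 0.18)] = (0.1332 - 4.1958*d)/(0.63*d^2 - 0.04*d + 0.18)^2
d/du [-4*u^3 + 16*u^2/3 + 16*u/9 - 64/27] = -12*u^2 + 32*u/3 + 16/9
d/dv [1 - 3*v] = -3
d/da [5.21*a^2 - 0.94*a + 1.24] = 10.42*a - 0.94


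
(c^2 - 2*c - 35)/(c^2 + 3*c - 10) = (c - 7)/(c - 2)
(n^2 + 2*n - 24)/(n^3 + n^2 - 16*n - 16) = (n + 6)/(n^2 + 5*n + 4)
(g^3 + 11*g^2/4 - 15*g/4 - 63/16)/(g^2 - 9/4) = (8*g^2 + 34*g + 21)/(4*(2*g + 3))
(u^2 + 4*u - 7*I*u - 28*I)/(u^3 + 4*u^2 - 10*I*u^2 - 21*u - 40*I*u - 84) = 1/(u - 3*I)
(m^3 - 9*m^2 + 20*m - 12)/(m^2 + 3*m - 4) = (m^2 - 8*m + 12)/(m + 4)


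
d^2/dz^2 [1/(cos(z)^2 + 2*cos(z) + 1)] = 2*(cos(z) - cos(2*z) + 2)/(cos(z) + 1)^4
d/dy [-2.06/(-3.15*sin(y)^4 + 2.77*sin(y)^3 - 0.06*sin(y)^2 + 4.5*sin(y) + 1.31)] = (-25.956*sin(y)^3 + 17.1186*sin(y)^2 - 0.2472*sin(y) + 9.27)*cos(y)/(-3.15*sin(y)^4 + 2.77*sin(y)^3 - 0.06*sin(y)^2 + 4.5*sin(y) + 1.31)^2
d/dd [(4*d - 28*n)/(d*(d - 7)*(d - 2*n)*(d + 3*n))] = 4*(d*(-d + 7*n)*(d - 7)*(d - 2*n) + d*(-d + 7*n)*(d - 7)*(d + 3*n) + d*(-d + 7*n)*(d - 2*n)*(d + 3*n) + d*(d - 7)*(d - 2*n)*(d + 3*n) + (-d + 7*n)*(d - 7)*(d - 2*n)*(d + 3*n))/(d^2*(d - 7)^2*(d - 2*n)^2*(d + 3*n)^2)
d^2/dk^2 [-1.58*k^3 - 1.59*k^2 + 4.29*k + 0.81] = -9.48*k - 3.18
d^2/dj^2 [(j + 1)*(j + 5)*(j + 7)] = 6*j + 26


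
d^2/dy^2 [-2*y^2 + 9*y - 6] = -4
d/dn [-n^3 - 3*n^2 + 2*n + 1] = -3*n^2 - 6*n + 2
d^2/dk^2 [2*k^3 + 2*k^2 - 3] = 12*k + 4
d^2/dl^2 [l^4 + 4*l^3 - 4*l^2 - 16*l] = 12*l^2 + 24*l - 8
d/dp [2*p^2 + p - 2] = 4*p + 1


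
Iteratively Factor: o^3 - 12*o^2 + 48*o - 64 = (o - 4)*(o^2 - 8*o + 16) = (o - 4)^2*(o - 4)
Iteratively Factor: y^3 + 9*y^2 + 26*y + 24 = (y + 3)*(y^2 + 6*y + 8) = (y + 2)*(y + 3)*(y + 4)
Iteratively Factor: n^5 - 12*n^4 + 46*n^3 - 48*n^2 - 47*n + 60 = (n - 5)*(n^4 - 7*n^3 + 11*n^2 + 7*n - 12) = (n - 5)*(n - 1)*(n^3 - 6*n^2 + 5*n + 12) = (n - 5)*(n - 3)*(n - 1)*(n^2 - 3*n - 4) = (n - 5)*(n - 4)*(n - 3)*(n - 1)*(n + 1)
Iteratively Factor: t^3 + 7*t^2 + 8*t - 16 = (t - 1)*(t^2 + 8*t + 16) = (t - 1)*(t + 4)*(t + 4)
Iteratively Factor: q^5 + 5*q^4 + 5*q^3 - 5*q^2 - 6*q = (q + 1)*(q^4 + 4*q^3 + q^2 - 6*q) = (q + 1)*(q + 2)*(q^3 + 2*q^2 - 3*q) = (q + 1)*(q + 2)*(q + 3)*(q^2 - q) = (q - 1)*(q + 1)*(q + 2)*(q + 3)*(q)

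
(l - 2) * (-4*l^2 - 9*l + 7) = -4*l^3 - l^2 + 25*l - 14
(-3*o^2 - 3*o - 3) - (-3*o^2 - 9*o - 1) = 6*o - 2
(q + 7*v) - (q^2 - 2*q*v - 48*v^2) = -q^2 + 2*q*v + q + 48*v^2 + 7*v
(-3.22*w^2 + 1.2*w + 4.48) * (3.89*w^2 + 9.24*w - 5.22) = -12.5258*w^4 - 25.0848*w^3 + 45.3236*w^2 + 35.1312*w - 23.3856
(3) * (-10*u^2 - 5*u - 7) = -30*u^2 - 15*u - 21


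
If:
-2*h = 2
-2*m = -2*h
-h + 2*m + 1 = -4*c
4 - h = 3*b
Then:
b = 5/3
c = 0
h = -1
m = -1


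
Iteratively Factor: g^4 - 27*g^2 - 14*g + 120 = (g - 5)*(g^3 + 5*g^2 - 2*g - 24) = (g - 5)*(g + 4)*(g^2 + g - 6) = (g - 5)*(g - 2)*(g + 4)*(g + 3)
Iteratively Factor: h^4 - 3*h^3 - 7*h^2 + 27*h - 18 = (h - 3)*(h^3 - 7*h + 6) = (h - 3)*(h + 3)*(h^2 - 3*h + 2) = (h - 3)*(h - 1)*(h + 3)*(h - 2)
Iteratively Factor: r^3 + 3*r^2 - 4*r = (r + 4)*(r^2 - r) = (r - 1)*(r + 4)*(r)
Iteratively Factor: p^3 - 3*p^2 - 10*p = (p - 5)*(p^2 + 2*p) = (p - 5)*(p + 2)*(p)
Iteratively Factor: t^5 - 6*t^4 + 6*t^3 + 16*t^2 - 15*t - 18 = (t - 2)*(t^4 - 4*t^3 - 2*t^2 + 12*t + 9) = (t - 3)*(t - 2)*(t^3 - t^2 - 5*t - 3) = (t - 3)^2*(t - 2)*(t^2 + 2*t + 1) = (t - 3)^2*(t - 2)*(t + 1)*(t + 1)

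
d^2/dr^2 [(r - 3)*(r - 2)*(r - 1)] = 6*r - 12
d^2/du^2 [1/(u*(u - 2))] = 2*(u^2 + u*(u - 2) + (u - 2)^2)/(u^3*(u - 2)^3)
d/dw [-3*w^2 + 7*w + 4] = 7 - 6*w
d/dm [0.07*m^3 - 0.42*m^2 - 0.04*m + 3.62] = 0.21*m^2 - 0.84*m - 0.04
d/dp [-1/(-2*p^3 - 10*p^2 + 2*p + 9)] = 2*(-3*p^2 - 10*p + 1)/(2*p^3 + 10*p^2 - 2*p - 9)^2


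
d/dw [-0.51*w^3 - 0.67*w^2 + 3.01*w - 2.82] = -1.53*w^2 - 1.34*w + 3.01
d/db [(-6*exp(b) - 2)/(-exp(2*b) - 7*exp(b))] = 2*(-3*exp(2*b) - 2*exp(b) - 7)*exp(-b)/(exp(2*b) + 14*exp(b) + 49)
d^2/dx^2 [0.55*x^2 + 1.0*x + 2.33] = 1.10000000000000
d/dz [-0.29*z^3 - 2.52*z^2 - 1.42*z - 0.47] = -0.87*z^2 - 5.04*z - 1.42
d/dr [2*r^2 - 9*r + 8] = 4*r - 9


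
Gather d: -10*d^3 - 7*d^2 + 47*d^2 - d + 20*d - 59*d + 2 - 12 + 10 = -10*d^3 + 40*d^2 - 40*d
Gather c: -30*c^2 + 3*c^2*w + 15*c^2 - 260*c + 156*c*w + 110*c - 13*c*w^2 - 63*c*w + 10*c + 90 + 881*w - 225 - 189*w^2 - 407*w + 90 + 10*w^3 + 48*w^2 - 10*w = c^2*(3*w - 15) + c*(-13*w^2 + 93*w - 140) + 10*w^3 - 141*w^2 + 464*w - 45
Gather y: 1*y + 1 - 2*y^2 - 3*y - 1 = -2*y^2 - 2*y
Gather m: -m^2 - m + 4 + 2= -m^2 - m + 6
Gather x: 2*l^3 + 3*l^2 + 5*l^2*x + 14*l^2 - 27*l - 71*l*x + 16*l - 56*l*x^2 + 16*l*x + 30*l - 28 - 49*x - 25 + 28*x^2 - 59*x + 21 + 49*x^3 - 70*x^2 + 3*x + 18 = 2*l^3 + 17*l^2 + 19*l + 49*x^3 + x^2*(-56*l - 42) + x*(5*l^2 - 55*l - 105) - 14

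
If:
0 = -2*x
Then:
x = 0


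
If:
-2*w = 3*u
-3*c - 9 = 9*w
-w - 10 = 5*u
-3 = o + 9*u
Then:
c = -111/7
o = 159/7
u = -20/7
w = 30/7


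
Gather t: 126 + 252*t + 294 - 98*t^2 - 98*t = -98*t^2 + 154*t + 420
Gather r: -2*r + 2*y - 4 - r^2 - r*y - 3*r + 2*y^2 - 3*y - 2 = -r^2 + r*(-y - 5) + 2*y^2 - y - 6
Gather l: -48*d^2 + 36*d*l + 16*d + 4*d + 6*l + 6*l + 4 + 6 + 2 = -48*d^2 + 20*d + l*(36*d + 12) + 12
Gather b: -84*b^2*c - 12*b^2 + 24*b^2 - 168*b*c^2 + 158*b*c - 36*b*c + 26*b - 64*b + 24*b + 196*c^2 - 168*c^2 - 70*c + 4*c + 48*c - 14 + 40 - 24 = b^2*(12 - 84*c) + b*(-168*c^2 + 122*c - 14) + 28*c^2 - 18*c + 2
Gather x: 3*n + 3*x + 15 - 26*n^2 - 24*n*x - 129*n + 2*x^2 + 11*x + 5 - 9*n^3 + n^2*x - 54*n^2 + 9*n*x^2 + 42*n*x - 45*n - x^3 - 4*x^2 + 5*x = -9*n^3 - 80*n^2 - 171*n - x^3 + x^2*(9*n - 2) + x*(n^2 + 18*n + 19) + 20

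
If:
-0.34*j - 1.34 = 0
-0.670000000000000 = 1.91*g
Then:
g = -0.35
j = -3.94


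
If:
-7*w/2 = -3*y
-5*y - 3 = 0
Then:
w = -18/35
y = -3/5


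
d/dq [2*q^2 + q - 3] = 4*q + 1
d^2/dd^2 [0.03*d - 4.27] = 0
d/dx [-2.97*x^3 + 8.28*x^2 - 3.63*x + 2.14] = -8.91*x^2 + 16.56*x - 3.63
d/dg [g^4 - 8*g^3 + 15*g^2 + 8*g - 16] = 4*g^3 - 24*g^2 + 30*g + 8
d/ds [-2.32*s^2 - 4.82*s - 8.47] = -4.64*s - 4.82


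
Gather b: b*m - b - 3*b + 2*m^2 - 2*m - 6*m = b*(m - 4) + 2*m^2 - 8*m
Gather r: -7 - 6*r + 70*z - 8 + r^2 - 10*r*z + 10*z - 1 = r^2 + r*(-10*z - 6) + 80*z - 16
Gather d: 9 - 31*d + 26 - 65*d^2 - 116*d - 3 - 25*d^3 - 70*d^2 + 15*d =-25*d^3 - 135*d^2 - 132*d + 32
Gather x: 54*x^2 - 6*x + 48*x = 54*x^2 + 42*x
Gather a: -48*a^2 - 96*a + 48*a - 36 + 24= -48*a^2 - 48*a - 12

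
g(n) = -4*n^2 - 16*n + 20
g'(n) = -8*n - 16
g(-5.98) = -27.36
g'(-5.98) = 31.84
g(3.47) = -83.68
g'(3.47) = -43.76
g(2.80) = -56.16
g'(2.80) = -38.40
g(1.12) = -2.94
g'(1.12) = -24.96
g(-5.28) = -7.03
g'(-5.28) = 26.24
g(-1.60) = 35.36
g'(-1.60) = -3.20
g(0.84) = 3.74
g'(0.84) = -22.72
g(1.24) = -5.99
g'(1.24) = -25.92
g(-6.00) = -28.00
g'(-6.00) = 32.00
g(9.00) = -448.00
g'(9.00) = -88.00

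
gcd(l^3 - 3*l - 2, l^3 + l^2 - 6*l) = l - 2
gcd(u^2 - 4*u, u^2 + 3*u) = u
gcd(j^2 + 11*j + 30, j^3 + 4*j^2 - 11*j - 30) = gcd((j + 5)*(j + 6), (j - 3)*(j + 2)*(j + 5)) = j + 5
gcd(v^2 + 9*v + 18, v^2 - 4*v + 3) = 1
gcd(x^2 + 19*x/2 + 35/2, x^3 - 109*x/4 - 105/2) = x + 5/2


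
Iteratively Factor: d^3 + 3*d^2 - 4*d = (d - 1)*(d^2 + 4*d) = (d - 1)*(d + 4)*(d)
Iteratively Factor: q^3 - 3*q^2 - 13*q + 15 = (q - 5)*(q^2 + 2*q - 3) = (q - 5)*(q - 1)*(q + 3)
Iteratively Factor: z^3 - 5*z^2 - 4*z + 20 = (z - 2)*(z^2 - 3*z - 10) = (z - 2)*(z + 2)*(z - 5)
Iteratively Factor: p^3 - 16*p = (p - 4)*(p^2 + 4*p) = (p - 4)*(p + 4)*(p)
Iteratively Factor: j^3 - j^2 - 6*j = (j + 2)*(j^2 - 3*j) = j*(j + 2)*(j - 3)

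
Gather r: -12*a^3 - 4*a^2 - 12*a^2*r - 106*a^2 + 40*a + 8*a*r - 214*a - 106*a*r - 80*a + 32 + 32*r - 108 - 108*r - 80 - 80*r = -12*a^3 - 110*a^2 - 254*a + r*(-12*a^2 - 98*a - 156) - 156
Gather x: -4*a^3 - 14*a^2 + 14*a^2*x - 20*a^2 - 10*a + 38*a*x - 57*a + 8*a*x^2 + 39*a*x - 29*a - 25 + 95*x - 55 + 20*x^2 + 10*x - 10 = -4*a^3 - 34*a^2 - 96*a + x^2*(8*a + 20) + x*(14*a^2 + 77*a + 105) - 90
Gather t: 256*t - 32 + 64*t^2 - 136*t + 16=64*t^2 + 120*t - 16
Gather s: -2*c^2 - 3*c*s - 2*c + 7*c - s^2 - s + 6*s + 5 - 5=-2*c^2 + 5*c - s^2 + s*(5 - 3*c)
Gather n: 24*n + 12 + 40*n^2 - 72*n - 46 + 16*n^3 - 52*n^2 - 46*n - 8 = 16*n^3 - 12*n^2 - 94*n - 42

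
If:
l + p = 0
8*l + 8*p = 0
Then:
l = -p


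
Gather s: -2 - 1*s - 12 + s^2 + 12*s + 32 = s^2 + 11*s + 18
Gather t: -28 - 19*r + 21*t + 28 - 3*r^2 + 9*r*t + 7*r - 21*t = -3*r^2 + 9*r*t - 12*r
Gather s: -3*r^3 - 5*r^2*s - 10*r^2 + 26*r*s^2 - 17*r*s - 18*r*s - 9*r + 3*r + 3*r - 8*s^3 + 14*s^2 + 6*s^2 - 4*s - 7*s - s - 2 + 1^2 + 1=-3*r^3 - 10*r^2 - 3*r - 8*s^3 + s^2*(26*r + 20) + s*(-5*r^2 - 35*r - 12)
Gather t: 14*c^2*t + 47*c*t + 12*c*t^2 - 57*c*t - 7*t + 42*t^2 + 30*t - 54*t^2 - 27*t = t^2*(12*c - 12) + t*(14*c^2 - 10*c - 4)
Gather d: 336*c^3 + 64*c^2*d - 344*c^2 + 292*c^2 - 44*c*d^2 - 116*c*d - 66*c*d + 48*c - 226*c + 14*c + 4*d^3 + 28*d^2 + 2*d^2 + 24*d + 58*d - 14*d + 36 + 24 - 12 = 336*c^3 - 52*c^2 - 164*c + 4*d^3 + d^2*(30 - 44*c) + d*(64*c^2 - 182*c + 68) + 48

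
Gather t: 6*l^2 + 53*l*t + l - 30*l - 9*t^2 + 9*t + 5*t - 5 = 6*l^2 - 29*l - 9*t^2 + t*(53*l + 14) - 5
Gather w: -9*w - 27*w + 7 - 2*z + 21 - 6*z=-36*w - 8*z + 28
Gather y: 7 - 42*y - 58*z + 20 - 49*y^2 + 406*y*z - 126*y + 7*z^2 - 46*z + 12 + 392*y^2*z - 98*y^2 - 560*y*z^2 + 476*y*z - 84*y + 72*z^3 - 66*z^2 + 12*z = y^2*(392*z - 147) + y*(-560*z^2 + 882*z - 252) + 72*z^3 - 59*z^2 - 92*z + 39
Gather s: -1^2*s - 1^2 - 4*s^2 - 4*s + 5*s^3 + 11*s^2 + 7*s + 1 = 5*s^3 + 7*s^2 + 2*s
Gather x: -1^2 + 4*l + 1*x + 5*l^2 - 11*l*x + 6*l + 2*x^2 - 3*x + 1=5*l^2 + 10*l + 2*x^2 + x*(-11*l - 2)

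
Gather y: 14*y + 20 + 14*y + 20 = 28*y + 40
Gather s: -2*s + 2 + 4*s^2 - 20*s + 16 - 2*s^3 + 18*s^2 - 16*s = -2*s^3 + 22*s^2 - 38*s + 18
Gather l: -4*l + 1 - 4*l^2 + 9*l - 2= -4*l^2 + 5*l - 1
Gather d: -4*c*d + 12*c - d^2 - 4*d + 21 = 12*c - d^2 + d*(-4*c - 4) + 21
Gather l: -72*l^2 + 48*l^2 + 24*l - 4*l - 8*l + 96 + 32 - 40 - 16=-24*l^2 + 12*l + 72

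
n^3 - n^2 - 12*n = n*(n - 4)*(n + 3)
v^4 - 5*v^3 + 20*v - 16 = (v - 4)*(v - 2)*(v - 1)*(v + 2)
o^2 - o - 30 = (o - 6)*(o + 5)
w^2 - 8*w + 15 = (w - 5)*(w - 3)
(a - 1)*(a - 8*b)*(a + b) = a^3 - 7*a^2*b - a^2 - 8*a*b^2 + 7*a*b + 8*b^2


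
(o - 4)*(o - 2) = o^2 - 6*o + 8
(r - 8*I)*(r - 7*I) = r^2 - 15*I*r - 56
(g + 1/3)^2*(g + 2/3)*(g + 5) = g^4 + 19*g^3/3 + 65*g^2/9 + 77*g/27 + 10/27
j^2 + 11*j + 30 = (j + 5)*(j + 6)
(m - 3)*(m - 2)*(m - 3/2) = m^3 - 13*m^2/2 + 27*m/2 - 9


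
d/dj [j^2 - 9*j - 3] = 2*j - 9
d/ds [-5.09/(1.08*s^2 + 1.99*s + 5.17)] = (10.9944*s + 10.1291)/(1.08*s^2 + 1.99*s + 5.17)^2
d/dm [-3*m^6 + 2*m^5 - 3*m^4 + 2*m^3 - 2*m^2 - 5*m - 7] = -18*m^5 + 10*m^4 - 12*m^3 + 6*m^2 - 4*m - 5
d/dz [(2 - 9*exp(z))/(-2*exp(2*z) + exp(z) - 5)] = (-(4*exp(z) - 1)*(9*exp(z) - 2) + 18*exp(2*z) - 9*exp(z) + 45)*exp(z)/(2*exp(2*z) - exp(z) + 5)^2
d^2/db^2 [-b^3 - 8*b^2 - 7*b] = -6*b - 16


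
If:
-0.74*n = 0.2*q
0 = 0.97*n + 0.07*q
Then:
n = 0.00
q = 0.00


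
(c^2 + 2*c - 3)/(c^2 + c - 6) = (c - 1)/(c - 2)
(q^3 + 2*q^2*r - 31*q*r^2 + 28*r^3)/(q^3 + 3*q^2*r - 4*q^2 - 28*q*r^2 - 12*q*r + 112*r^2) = (q - r)/(q - 4)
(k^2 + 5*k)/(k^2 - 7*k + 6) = k*(k + 5)/(k^2 - 7*k + 6)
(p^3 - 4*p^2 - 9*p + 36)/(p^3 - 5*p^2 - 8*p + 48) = (p - 3)/(p - 4)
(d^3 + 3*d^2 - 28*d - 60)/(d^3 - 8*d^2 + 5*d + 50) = (d + 6)/(d - 5)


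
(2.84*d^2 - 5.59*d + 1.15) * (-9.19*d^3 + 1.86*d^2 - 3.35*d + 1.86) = -26.0996*d^5 + 56.6545*d^4 - 30.4799*d^3 + 26.1479*d^2 - 14.2499*d + 2.139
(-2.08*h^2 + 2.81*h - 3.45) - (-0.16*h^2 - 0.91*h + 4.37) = -1.92*h^2 + 3.72*h - 7.82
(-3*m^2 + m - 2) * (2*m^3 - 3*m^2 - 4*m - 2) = -6*m^5 + 11*m^4 + 5*m^3 + 8*m^2 + 6*m + 4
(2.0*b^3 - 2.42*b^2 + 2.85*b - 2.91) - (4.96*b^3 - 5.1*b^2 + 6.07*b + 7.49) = -2.96*b^3 + 2.68*b^2 - 3.22*b - 10.4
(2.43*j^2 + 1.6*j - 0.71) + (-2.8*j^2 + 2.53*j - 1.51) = -0.37*j^2 + 4.13*j - 2.22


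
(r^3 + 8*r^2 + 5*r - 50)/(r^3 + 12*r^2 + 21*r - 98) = (r^2 + 10*r + 25)/(r^2 + 14*r + 49)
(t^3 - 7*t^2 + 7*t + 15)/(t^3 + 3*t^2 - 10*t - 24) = (t^2 - 4*t - 5)/(t^2 + 6*t + 8)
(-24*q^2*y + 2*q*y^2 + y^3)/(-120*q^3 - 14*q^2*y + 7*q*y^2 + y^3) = y/(5*q + y)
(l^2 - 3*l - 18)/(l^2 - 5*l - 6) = (l + 3)/(l + 1)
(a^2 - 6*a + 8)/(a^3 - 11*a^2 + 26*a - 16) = (a - 4)/(a^2 - 9*a + 8)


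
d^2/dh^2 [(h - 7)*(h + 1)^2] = 6*h - 10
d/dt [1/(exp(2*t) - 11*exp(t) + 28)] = (11 - 2*exp(t))*exp(t)/(exp(2*t) - 11*exp(t) + 28)^2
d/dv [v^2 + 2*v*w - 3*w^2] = 2*v + 2*w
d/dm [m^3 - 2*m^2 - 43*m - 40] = 3*m^2 - 4*m - 43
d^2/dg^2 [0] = 0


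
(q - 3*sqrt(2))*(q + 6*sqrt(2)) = q^2 + 3*sqrt(2)*q - 36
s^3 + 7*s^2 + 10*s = s*(s + 2)*(s + 5)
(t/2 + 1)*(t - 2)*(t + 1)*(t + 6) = t^4/2 + 7*t^3/2 + t^2 - 14*t - 12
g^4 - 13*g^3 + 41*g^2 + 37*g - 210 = (g - 7)*(g - 5)*(g - 3)*(g + 2)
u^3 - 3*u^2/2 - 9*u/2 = u*(u - 3)*(u + 3/2)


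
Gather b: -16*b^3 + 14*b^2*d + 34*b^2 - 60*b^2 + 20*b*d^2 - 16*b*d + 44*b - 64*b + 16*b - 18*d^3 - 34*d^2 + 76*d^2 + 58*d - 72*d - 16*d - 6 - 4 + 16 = -16*b^3 + b^2*(14*d - 26) + b*(20*d^2 - 16*d - 4) - 18*d^3 + 42*d^2 - 30*d + 6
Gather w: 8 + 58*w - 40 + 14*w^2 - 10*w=14*w^2 + 48*w - 32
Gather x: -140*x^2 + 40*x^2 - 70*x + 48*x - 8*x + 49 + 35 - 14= -100*x^2 - 30*x + 70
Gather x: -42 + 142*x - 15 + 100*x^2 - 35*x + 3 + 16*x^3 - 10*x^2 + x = 16*x^3 + 90*x^2 + 108*x - 54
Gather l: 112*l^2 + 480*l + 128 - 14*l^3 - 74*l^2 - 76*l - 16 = -14*l^3 + 38*l^2 + 404*l + 112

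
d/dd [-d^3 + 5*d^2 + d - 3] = -3*d^2 + 10*d + 1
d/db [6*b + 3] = 6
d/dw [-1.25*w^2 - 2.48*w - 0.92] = -2.5*w - 2.48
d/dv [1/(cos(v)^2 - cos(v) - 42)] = (2*cos(v) - 1)*sin(v)/(sin(v)^2 + cos(v) + 41)^2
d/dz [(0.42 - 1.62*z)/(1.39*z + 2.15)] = (-5.652852*z - 8.74362)/(1.39*z + 2.15)^3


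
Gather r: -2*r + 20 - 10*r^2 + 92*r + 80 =-10*r^2 + 90*r + 100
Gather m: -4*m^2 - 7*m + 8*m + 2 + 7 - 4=-4*m^2 + m + 5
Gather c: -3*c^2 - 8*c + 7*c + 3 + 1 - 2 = -3*c^2 - c + 2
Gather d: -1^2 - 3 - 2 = -6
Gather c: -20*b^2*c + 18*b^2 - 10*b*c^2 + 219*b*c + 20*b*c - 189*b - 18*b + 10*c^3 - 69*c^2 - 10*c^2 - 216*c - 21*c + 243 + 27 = 18*b^2 - 207*b + 10*c^3 + c^2*(-10*b - 79) + c*(-20*b^2 + 239*b - 237) + 270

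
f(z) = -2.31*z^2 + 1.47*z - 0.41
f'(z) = 1.47 - 4.62*z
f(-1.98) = -12.38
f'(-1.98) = 10.62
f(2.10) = -7.51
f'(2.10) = -8.23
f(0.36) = -0.18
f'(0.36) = -0.19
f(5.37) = -59.13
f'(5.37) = -23.34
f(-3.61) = -35.82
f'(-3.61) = 18.15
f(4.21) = -35.16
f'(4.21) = -17.98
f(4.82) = -46.99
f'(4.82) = -20.80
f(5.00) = -50.81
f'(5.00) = -21.63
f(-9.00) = -200.75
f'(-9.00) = 43.05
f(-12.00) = -350.69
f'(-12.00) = 56.91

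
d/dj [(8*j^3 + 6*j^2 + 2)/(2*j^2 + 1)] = 4*j*(4*j^3 + 6*j + 1)/(4*j^4 + 4*j^2 + 1)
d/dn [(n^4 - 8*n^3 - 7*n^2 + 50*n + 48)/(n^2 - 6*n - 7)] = 2*(n^3 - 15*n^2 + 63*n - 31)/(n^2 - 14*n + 49)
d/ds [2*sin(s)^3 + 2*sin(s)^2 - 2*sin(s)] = 2*(3*sin(s)^2 + 2*sin(s) - 1)*cos(s)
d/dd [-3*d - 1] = -3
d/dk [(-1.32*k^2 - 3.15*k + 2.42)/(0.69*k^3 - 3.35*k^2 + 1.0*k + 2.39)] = (0.9108*k^4 + 4.347*k^3 - 16.8819*k^2 + 9.9044*k - 9.9485)/(0.4761*k^6 - 4.623*k^5 + 12.6025*k^4 - 3.4018*k^3 - 15.013*k^2 + 4.78*k + 5.7121)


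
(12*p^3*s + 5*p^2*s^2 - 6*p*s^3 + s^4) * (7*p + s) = 84*p^4*s + 47*p^3*s^2 - 37*p^2*s^3 + p*s^4 + s^5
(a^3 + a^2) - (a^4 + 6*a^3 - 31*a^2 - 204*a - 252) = -a^4 - 5*a^3 + 32*a^2 + 204*a + 252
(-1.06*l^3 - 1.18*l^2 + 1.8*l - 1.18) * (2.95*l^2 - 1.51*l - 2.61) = -3.127*l^5 - 1.8804*l^4 + 9.8584*l^3 - 3.1192*l^2 - 2.9162*l + 3.0798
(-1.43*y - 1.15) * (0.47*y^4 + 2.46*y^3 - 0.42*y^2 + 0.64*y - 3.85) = -0.6721*y^5 - 4.0583*y^4 - 2.2284*y^3 - 0.4322*y^2 + 4.7695*y + 4.4275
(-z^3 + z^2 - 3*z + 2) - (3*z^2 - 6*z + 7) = -z^3 - 2*z^2 + 3*z - 5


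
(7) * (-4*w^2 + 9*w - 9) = -28*w^2 + 63*w - 63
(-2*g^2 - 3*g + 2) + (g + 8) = -2*g^2 - 2*g + 10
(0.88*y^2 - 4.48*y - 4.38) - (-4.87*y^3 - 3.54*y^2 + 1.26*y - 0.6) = 4.87*y^3 + 4.42*y^2 - 5.74*y - 3.78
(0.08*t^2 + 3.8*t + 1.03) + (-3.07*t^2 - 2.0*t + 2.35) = -2.99*t^2 + 1.8*t + 3.38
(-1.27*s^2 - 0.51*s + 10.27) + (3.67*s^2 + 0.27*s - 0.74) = 2.4*s^2 - 0.24*s + 9.53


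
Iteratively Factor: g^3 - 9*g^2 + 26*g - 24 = (g - 4)*(g^2 - 5*g + 6) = (g - 4)*(g - 2)*(g - 3)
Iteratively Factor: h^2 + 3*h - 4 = (h + 4)*(h - 1)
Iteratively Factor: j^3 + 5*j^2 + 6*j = (j)*(j^2 + 5*j + 6) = j*(j + 3)*(j + 2)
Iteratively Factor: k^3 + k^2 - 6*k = (k + 3)*(k^2 - 2*k) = (k - 2)*(k + 3)*(k)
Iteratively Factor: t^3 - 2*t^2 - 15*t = (t - 5)*(t^2 + 3*t) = (t - 5)*(t + 3)*(t)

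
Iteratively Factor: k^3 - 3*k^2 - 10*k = (k - 5)*(k^2 + 2*k) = (k - 5)*(k + 2)*(k)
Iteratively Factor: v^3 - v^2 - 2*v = (v - 2)*(v^2 + v) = (v - 2)*(v + 1)*(v)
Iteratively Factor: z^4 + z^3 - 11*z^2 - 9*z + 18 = (z + 2)*(z^3 - z^2 - 9*z + 9) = (z + 2)*(z + 3)*(z^2 - 4*z + 3) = (z - 1)*(z + 2)*(z + 3)*(z - 3)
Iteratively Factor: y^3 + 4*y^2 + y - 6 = (y + 2)*(y^2 + 2*y - 3) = (y - 1)*(y + 2)*(y + 3)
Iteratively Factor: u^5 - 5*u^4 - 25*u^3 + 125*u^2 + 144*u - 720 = (u - 3)*(u^4 - 2*u^3 - 31*u^2 + 32*u + 240) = (u - 4)*(u - 3)*(u^3 + 2*u^2 - 23*u - 60) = (u - 4)*(u - 3)*(u + 3)*(u^2 - u - 20) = (u - 4)*(u - 3)*(u + 3)*(u + 4)*(u - 5)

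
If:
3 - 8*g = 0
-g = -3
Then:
No Solution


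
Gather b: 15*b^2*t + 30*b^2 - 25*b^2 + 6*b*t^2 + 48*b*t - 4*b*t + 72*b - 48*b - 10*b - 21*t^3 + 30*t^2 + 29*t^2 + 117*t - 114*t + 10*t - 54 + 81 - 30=b^2*(15*t + 5) + b*(6*t^2 + 44*t + 14) - 21*t^3 + 59*t^2 + 13*t - 3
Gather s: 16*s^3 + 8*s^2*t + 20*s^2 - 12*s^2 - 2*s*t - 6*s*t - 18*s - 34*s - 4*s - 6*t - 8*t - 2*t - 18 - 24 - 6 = 16*s^3 + s^2*(8*t + 8) + s*(-8*t - 56) - 16*t - 48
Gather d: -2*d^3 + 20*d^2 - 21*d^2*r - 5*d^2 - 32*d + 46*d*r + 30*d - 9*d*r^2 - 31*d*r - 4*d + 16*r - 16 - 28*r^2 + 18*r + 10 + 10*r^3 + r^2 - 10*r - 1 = -2*d^3 + d^2*(15 - 21*r) + d*(-9*r^2 + 15*r - 6) + 10*r^3 - 27*r^2 + 24*r - 7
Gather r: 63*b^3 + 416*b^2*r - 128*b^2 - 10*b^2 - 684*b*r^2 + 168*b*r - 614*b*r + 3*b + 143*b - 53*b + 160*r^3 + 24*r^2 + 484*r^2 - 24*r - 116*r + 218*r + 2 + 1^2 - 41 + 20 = 63*b^3 - 138*b^2 + 93*b + 160*r^3 + r^2*(508 - 684*b) + r*(416*b^2 - 446*b + 78) - 18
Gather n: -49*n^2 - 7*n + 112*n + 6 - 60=-49*n^2 + 105*n - 54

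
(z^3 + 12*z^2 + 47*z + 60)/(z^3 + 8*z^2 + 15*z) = (z + 4)/z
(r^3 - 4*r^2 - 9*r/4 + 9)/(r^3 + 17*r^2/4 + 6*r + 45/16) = 4*(2*r^2 - 11*r + 12)/(8*r^2 + 22*r + 15)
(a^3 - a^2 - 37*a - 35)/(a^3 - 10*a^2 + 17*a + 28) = (a + 5)/(a - 4)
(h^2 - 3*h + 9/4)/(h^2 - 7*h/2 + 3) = (h - 3/2)/(h - 2)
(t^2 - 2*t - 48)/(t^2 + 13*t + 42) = (t - 8)/(t + 7)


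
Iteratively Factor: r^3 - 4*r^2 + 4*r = (r - 2)*(r^2 - 2*r) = r*(r - 2)*(r - 2)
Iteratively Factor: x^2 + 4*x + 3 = (x + 1)*(x + 3)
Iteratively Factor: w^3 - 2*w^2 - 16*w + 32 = (w + 4)*(w^2 - 6*w + 8) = (w - 4)*(w + 4)*(w - 2)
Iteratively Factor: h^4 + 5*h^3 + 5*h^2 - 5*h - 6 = (h + 2)*(h^3 + 3*h^2 - h - 3) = (h + 1)*(h + 2)*(h^2 + 2*h - 3) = (h - 1)*(h + 1)*(h + 2)*(h + 3)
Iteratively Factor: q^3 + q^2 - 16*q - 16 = (q + 4)*(q^2 - 3*q - 4) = (q - 4)*(q + 4)*(q + 1)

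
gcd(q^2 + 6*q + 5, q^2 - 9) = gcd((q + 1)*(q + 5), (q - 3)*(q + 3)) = 1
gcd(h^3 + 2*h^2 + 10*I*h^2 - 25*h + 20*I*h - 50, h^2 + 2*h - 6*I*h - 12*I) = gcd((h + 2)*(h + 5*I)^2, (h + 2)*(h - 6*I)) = h + 2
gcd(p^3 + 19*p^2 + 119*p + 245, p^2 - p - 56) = p + 7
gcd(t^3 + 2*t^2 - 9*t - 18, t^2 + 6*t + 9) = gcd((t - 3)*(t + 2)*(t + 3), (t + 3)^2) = t + 3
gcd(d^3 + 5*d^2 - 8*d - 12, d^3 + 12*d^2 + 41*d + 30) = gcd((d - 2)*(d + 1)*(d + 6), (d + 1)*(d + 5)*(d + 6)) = d^2 + 7*d + 6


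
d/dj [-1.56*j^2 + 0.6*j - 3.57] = 0.6 - 3.12*j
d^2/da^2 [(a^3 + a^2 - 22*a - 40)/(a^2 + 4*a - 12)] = 4*(a^3 - 114*a^2 - 420*a - 1016)/(a^6 + 12*a^5 + 12*a^4 - 224*a^3 - 144*a^2 + 1728*a - 1728)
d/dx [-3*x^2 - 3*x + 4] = -6*x - 3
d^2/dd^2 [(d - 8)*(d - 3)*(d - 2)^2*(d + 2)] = 20*d^3 - 156*d^2 + 252*d + 8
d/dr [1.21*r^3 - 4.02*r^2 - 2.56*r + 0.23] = 3.63*r^2 - 8.04*r - 2.56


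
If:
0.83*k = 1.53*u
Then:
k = 1.8433734939759*u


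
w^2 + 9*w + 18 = (w + 3)*(w + 6)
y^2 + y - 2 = (y - 1)*(y + 2)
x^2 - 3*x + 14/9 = (x - 7/3)*(x - 2/3)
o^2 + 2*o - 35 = (o - 5)*(o + 7)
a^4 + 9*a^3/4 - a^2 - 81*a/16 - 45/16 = (a - 3/2)*(a + 1)*(a + 5/4)*(a + 3/2)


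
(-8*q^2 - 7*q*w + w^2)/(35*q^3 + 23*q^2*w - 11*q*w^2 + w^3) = (-8*q + w)/(35*q^2 - 12*q*w + w^2)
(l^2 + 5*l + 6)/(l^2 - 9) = (l + 2)/(l - 3)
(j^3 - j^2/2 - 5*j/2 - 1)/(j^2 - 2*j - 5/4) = 2*(j^2 - j - 2)/(2*j - 5)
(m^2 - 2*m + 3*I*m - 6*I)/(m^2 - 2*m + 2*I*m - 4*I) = (m + 3*I)/(m + 2*I)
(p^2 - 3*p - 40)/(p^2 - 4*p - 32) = (p + 5)/(p + 4)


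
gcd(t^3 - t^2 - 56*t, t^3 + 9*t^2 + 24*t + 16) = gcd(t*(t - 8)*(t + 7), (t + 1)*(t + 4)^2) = 1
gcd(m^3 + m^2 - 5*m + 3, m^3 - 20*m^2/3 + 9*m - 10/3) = m - 1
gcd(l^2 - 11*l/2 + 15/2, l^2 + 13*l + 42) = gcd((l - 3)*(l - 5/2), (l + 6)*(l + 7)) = 1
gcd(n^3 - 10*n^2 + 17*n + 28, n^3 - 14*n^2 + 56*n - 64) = n - 4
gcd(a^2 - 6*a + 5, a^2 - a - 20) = a - 5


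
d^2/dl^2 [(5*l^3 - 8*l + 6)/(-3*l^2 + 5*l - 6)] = 2*(37*l^3 + 288*l^2 - 702*l + 198)/(27*l^6 - 135*l^5 + 387*l^4 - 665*l^3 + 774*l^2 - 540*l + 216)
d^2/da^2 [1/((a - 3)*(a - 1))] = 2*((a - 3)^2 + (a - 3)*(a - 1) + (a - 1)^2)/((a - 3)^3*(a - 1)^3)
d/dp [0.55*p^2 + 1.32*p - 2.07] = 1.1*p + 1.32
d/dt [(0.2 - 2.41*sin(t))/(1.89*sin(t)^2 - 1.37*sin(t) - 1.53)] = (4.5549*sin(t)^2 - 0.756*sin(t) + 3.9613)*cos(t)/(3.5721*sin(t)^4 - 5.1786*sin(t)^3 - 3.9065*sin(t)^2 + 4.1922*sin(t) + 2.3409)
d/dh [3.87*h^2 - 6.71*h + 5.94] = 7.74*h - 6.71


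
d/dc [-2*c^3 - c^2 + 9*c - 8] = -6*c^2 - 2*c + 9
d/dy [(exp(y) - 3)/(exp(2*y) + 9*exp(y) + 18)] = (-(exp(y) - 3)*(2*exp(y) + 9) + exp(2*y) + 9*exp(y) + 18)*exp(y)/(exp(2*y) + 9*exp(y) + 18)^2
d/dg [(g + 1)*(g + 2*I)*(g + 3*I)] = 3*g^2 + g*(2 + 10*I) - 6 + 5*I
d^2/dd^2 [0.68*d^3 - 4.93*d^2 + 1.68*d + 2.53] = 4.08*d - 9.86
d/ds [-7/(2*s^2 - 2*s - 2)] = 7*(2*s - 1)/(2*(-s^2 + s + 1)^2)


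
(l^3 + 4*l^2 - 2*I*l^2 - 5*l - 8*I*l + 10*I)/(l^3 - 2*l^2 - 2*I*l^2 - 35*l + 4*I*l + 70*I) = (l - 1)/(l - 7)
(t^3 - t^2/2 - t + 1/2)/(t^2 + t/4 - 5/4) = 2*(2*t^2 + t - 1)/(4*t + 5)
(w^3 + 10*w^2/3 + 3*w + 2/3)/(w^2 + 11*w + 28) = (3*w^3 + 10*w^2 + 9*w + 2)/(3*(w^2 + 11*w + 28))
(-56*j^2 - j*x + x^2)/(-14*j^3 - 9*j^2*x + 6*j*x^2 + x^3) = (-8*j + x)/(-2*j^2 - j*x + x^2)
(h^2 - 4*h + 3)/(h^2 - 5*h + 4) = (h - 3)/(h - 4)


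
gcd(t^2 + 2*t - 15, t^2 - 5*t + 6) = t - 3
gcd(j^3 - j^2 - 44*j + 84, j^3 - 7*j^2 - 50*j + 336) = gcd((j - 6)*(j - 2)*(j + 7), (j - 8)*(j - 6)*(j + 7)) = j^2 + j - 42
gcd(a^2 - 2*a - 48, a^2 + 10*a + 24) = a + 6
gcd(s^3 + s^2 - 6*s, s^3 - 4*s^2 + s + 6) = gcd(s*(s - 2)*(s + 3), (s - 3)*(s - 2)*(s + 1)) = s - 2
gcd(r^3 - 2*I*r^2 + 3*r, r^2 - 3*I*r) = r^2 - 3*I*r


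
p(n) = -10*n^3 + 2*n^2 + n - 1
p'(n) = -30*n^2 + 4*n + 1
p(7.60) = -4267.64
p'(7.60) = -1701.40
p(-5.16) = 1420.97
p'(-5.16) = -818.41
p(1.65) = -38.83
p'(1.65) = -74.08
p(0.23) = -0.79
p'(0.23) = 0.33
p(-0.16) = -1.07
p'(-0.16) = -0.41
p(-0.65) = 1.94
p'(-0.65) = -14.28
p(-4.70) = 1076.71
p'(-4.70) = -680.50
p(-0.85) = 5.74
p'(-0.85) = -24.08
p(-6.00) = 2225.00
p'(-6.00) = -1103.00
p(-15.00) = 34184.00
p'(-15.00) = -6809.00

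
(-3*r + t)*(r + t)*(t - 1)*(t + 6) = -3*r^2*t^2 - 15*r^2*t + 18*r^2 - 2*r*t^3 - 10*r*t^2 + 12*r*t + t^4 + 5*t^3 - 6*t^2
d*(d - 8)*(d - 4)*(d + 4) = d^4 - 8*d^3 - 16*d^2 + 128*d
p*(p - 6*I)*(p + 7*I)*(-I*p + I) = -I*p^4 + p^3 + I*p^3 - p^2 - 42*I*p^2 + 42*I*p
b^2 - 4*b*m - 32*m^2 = (b - 8*m)*(b + 4*m)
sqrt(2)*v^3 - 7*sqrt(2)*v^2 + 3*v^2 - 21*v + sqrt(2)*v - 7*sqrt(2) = (v - 7)*(v + sqrt(2))*(sqrt(2)*v + 1)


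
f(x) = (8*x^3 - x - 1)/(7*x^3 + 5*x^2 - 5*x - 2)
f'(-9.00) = 0.01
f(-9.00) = 1.25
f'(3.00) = 0.03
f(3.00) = 0.98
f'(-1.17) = 508.65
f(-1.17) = 24.46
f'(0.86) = -8.99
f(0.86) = 1.74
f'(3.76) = 0.02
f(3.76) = 1.00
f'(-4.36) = 0.09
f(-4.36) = 1.42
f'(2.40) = 0.02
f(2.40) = 0.96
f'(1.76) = -0.02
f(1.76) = 0.95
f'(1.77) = -0.01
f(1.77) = 0.95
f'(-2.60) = 0.46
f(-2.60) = 1.78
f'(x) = (24*x^2 - 1)/(7*x^3 + 5*x^2 - 5*x - 2) + (-21*x^2 - 10*x + 5)*(8*x^3 - x - 1)/(7*x^3 + 5*x^2 - 5*x - 2)^2 = (40*x^4 - 66*x^3 - 22*x^2 + 10*x - 3)/(49*x^6 + 70*x^5 - 45*x^4 - 78*x^3 + 5*x^2 + 20*x + 4)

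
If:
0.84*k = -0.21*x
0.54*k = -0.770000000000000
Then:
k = -1.43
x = 5.70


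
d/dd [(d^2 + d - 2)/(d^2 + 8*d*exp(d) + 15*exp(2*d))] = ((2*d + 1)*(d^2 + 8*d*exp(d) + 15*exp(2*d)) - 2*(d^2 + d - 2)*(4*d*exp(d) + d + 15*exp(2*d) + 4*exp(d)))/(d^2 + 8*d*exp(d) + 15*exp(2*d))^2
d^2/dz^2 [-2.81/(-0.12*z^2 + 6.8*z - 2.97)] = (-0.080928*z^2 + 4.58592*z + 2.81*(0.24*z - 6.8)*(0.48*z - 13.6) - 2.002968)/(0.12*z^2 - 6.8*z + 2.97)^3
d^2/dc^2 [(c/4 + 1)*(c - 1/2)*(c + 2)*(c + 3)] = 3*c^2 + 51*c/4 + 43/4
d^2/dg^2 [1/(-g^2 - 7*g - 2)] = 2*(g^2 + 7*g - (2*g + 7)^2 + 2)/(g^2 + 7*g + 2)^3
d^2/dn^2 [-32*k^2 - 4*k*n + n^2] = 2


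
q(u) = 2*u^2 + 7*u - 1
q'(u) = 4*u + 7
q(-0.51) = -4.05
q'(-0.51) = 4.96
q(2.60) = 30.72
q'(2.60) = 17.40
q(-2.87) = -4.62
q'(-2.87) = -4.48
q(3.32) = 44.28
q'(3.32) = 20.28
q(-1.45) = -6.94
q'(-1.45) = 1.20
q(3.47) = 47.37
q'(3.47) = 20.88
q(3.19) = 41.68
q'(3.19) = 19.76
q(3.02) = 38.38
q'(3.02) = 19.08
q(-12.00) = 203.00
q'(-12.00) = -41.00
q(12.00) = 371.00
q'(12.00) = 55.00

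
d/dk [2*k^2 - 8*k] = 4*k - 8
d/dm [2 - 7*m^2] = -14*m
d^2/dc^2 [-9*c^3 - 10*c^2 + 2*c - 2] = -54*c - 20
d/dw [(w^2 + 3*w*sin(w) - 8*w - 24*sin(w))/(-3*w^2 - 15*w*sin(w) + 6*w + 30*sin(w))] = 2*(w^3*cos(w) - w^2*sin(w) - 10*w^2*cos(w) - 3*w^2 - 14*w*sin(w) + 16*w*cos(w) - 45*sin(w)^2 - 16*sin(w))/(3*(w - 2)^2*(w + 5*sin(w))^2)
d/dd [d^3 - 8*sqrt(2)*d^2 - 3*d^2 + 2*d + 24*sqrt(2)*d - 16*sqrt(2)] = 3*d^2 - 16*sqrt(2)*d - 6*d + 2 + 24*sqrt(2)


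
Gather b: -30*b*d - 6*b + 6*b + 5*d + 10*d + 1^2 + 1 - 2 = -30*b*d + 15*d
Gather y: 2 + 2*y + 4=2*y + 6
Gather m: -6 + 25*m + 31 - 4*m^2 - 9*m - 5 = -4*m^2 + 16*m + 20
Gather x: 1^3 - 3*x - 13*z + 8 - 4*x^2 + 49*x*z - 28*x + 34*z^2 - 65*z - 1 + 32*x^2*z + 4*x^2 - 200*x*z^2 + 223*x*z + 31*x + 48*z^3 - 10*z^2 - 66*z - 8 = 32*x^2*z + x*(-200*z^2 + 272*z) + 48*z^3 + 24*z^2 - 144*z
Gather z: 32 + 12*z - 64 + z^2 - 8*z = z^2 + 4*z - 32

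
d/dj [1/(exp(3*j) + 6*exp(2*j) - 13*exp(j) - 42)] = (-3*exp(2*j) - 12*exp(j) + 13)*exp(j)/(exp(3*j) + 6*exp(2*j) - 13*exp(j) - 42)^2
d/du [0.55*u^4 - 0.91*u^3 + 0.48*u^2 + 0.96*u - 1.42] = 2.2*u^3 - 2.73*u^2 + 0.96*u + 0.96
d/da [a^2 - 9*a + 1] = 2*a - 9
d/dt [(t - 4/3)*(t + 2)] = 2*t + 2/3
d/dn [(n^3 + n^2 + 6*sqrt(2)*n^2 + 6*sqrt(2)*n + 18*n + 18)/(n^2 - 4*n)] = (n^4 - 8*n^3 - 30*sqrt(2)*n^2 - 22*n^2 - 36*n + 72)/(n^2*(n^2 - 8*n + 16))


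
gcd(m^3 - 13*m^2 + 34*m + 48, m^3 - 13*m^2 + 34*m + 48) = m^3 - 13*m^2 + 34*m + 48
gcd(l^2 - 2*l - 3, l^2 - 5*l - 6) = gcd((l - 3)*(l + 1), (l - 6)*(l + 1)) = l + 1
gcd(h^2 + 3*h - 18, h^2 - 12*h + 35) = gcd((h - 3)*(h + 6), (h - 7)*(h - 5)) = 1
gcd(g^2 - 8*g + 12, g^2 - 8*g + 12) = g^2 - 8*g + 12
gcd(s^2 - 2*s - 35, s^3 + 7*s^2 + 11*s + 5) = s + 5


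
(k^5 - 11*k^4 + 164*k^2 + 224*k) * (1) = k^5 - 11*k^4 + 164*k^2 + 224*k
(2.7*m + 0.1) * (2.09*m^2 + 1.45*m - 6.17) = 5.643*m^3 + 4.124*m^2 - 16.514*m - 0.617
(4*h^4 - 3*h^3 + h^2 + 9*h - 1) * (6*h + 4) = 24*h^5 - 2*h^4 - 6*h^3 + 58*h^2 + 30*h - 4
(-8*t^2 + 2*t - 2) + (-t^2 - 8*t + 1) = -9*t^2 - 6*t - 1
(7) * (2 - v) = 14 - 7*v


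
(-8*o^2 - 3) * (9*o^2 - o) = -72*o^4 + 8*o^3 - 27*o^2 + 3*o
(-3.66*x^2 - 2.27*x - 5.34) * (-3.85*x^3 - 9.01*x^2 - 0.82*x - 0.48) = 14.091*x^5 + 41.7161*x^4 + 44.0129*x^3 + 51.7316*x^2 + 5.4684*x + 2.5632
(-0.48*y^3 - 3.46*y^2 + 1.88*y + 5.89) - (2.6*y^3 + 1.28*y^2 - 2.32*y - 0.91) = -3.08*y^3 - 4.74*y^2 + 4.2*y + 6.8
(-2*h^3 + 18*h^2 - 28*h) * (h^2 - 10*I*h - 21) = -2*h^5 + 18*h^4 + 20*I*h^4 + 14*h^3 - 180*I*h^3 - 378*h^2 + 280*I*h^2 + 588*h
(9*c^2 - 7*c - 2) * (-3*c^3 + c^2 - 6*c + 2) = -27*c^5 + 30*c^4 - 55*c^3 + 58*c^2 - 2*c - 4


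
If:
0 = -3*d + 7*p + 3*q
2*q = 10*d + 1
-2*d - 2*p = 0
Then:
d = -3/10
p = 3/10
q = -1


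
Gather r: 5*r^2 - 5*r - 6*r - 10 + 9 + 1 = 5*r^2 - 11*r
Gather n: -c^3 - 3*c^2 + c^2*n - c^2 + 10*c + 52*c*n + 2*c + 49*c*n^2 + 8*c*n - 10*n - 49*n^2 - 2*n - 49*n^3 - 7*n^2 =-c^3 - 4*c^2 + 12*c - 49*n^3 + n^2*(49*c - 56) + n*(c^2 + 60*c - 12)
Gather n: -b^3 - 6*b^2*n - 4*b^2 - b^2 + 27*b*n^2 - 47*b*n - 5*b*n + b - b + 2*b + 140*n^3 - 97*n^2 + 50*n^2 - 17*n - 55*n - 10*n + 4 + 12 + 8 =-b^3 - 5*b^2 + 2*b + 140*n^3 + n^2*(27*b - 47) + n*(-6*b^2 - 52*b - 82) + 24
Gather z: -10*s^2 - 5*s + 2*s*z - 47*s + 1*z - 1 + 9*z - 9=-10*s^2 - 52*s + z*(2*s + 10) - 10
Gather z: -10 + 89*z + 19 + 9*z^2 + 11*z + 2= 9*z^2 + 100*z + 11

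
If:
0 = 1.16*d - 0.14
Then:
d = 0.12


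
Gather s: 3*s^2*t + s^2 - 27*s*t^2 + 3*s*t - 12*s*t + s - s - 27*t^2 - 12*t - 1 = s^2*(3*t + 1) + s*(-27*t^2 - 9*t) - 27*t^2 - 12*t - 1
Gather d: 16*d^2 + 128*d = 16*d^2 + 128*d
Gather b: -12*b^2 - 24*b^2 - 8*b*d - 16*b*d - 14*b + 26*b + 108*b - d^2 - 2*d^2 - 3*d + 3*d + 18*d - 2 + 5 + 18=-36*b^2 + b*(120 - 24*d) - 3*d^2 + 18*d + 21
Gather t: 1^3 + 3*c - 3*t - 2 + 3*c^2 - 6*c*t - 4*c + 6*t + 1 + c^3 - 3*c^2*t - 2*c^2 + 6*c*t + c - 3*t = c^3 - 3*c^2*t + c^2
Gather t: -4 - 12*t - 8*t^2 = -8*t^2 - 12*t - 4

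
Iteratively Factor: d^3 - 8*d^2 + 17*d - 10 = (d - 2)*(d^2 - 6*d + 5) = (d - 2)*(d - 1)*(d - 5)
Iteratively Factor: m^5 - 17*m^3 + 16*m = (m - 4)*(m^4 + 4*m^3 - m^2 - 4*m) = m*(m - 4)*(m^3 + 4*m^2 - m - 4) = m*(m - 4)*(m - 1)*(m^2 + 5*m + 4) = m*(m - 4)*(m - 1)*(m + 1)*(m + 4)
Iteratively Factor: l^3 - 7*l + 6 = (l - 2)*(l^2 + 2*l - 3) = (l - 2)*(l - 1)*(l + 3)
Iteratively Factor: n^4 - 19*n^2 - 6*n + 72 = (n + 3)*(n^3 - 3*n^2 - 10*n + 24) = (n + 3)^2*(n^2 - 6*n + 8) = (n - 2)*(n + 3)^2*(n - 4)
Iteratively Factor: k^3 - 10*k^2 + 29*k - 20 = (k - 1)*(k^2 - 9*k + 20) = (k - 5)*(k - 1)*(k - 4)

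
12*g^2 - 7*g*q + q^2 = (-4*g + q)*(-3*g + q)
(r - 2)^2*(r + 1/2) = r^3 - 7*r^2/2 + 2*r + 2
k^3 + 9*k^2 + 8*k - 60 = (k - 2)*(k + 5)*(k + 6)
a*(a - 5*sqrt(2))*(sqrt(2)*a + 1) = sqrt(2)*a^3 - 9*a^2 - 5*sqrt(2)*a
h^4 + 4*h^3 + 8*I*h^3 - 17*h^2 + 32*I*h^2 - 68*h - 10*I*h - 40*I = (h + 4)*(h + I)*(h + 2*I)*(h + 5*I)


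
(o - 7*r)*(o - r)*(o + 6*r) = o^3 - 2*o^2*r - 41*o*r^2 + 42*r^3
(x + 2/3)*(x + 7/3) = x^2 + 3*x + 14/9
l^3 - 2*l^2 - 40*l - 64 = (l - 8)*(l + 2)*(l + 4)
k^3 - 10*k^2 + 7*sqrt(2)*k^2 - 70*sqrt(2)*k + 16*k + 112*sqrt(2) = (k - 8)*(k - 2)*(k + 7*sqrt(2))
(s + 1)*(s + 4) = s^2 + 5*s + 4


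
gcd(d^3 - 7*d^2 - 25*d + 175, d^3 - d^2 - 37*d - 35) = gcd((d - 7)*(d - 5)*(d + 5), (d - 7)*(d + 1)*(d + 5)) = d^2 - 2*d - 35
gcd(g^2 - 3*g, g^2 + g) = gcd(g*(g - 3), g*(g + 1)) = g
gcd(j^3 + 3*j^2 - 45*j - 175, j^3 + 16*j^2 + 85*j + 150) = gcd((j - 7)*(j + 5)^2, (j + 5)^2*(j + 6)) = j^2 + 10*j + 25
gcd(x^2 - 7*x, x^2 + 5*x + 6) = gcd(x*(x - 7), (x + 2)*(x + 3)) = 1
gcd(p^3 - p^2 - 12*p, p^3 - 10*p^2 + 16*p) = p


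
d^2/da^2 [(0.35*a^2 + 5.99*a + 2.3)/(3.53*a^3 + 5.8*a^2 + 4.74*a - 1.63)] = (8.72263000000001*a^6 + 447.844746*a^5 + 1044.61878*a^4 + 964.948354*a^3 + 1128.580092*a^2 + 798.57018*a + 241.259066)/(43.986977*a^9 + 216.81966*a^8 + 533.441598*a^7 + 716.458759*a^6 + 516.056964*a^5 + 62.795724*a^4 - 134.238765*a^3 - 63.636504*a^2 + 37.781118*a - 4.330747)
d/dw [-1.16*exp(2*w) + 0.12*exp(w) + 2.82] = (0.12 - 2.32*exp(w))*exp(w)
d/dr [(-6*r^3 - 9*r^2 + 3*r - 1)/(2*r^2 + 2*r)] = (-3*r^4 - 6*r^3 - 6*r^2 + r + 1/2)/(r^2*(r^2 + 2*r + 1))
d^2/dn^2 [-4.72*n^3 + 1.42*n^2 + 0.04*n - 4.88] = 2.84 - 28.32*n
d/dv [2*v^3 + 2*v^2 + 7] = 2*v*(3*v + 2)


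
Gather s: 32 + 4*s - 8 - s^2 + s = -s^2 + 5*s + 24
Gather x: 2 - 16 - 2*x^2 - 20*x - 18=-2*x^2 - 20*x - 32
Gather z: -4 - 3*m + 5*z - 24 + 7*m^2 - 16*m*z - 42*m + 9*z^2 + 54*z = 7*m^2 - 45*m + 9*z^2 + z*(59 - 16*m) - 28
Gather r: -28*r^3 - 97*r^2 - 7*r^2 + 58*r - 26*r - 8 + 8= -28*r^3 - 104*r^2 + 32*r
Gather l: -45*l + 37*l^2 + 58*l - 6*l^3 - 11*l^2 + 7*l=-6*l^3 + 26*l^2 + 20*l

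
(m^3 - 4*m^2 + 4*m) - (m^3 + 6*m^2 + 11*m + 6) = -10*m^2 - 7*m - 6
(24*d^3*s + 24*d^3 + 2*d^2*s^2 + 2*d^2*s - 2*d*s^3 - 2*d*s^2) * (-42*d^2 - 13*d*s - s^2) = -1008*d^5*s - 1008*d^5 - 396*d^4*s^2 - 396*d^4*s + 34*d^3*s^3 + 34*d^3*s^2 + 24*d^2*s^4 + 24*d^2*s^3 + 2*d*s^5 + 2*d*s^4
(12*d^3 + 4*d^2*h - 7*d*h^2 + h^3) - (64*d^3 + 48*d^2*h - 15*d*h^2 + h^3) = -52*d^3 - 44*d^2*h + 8*d*h^2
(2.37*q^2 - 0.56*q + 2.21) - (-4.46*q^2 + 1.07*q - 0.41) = 6.83*q^2 - 1.63*q + 2.62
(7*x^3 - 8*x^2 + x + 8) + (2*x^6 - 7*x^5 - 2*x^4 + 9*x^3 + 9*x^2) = 2*x^6 - 7*x^5 - 2*x^4 + 16*x^3 + x^2 + x + 8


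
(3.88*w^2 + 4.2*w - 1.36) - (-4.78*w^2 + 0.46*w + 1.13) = 8.66*w^2 + 3.74*w - 2.49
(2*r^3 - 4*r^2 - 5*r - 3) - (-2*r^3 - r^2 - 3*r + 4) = 4*r^3 - 3*r^2 - 2*r - 7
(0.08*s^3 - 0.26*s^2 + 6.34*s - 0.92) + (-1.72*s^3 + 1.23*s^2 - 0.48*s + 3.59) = -1.64*s^3 + 0.97*s^2 + 5.86*s + 2.67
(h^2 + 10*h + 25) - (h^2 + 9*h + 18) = h + 7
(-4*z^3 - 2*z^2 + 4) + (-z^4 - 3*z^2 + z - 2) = -z^4 - 4*z^3 - 5*z^2 + z + 2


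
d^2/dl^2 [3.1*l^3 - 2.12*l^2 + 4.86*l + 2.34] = 18.6*l - 4.24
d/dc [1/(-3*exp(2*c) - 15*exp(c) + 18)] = (2*exp(c) + 5)*exp(c)/(3*(exp(2*c) + 5*exp(c) - 6)^2)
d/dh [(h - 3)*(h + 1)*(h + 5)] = 3*h^2 + 6*h - 13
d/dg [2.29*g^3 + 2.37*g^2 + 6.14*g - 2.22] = 6.87*g^2 + 4.74*g + 6.14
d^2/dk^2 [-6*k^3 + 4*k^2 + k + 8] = 8 - 36*k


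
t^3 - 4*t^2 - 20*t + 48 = (t - 6)*(t - 2)*(t + 4)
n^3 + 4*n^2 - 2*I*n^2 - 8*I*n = n*(n + 4)*(n - 2*I)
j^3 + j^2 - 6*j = j*(j - 2)*(j + 3)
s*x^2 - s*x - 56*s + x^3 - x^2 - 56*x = (s + x)*(x - 8)*(x + 7)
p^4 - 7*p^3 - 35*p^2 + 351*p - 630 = (p - 6)*(p - 5)*(p - 3)*(p + 7)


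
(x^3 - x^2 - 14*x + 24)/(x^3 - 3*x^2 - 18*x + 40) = (x - 3)/(x - 5)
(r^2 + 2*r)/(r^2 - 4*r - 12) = r/(r - 6)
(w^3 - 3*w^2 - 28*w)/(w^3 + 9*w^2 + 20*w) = (w - 7)/(w + 5)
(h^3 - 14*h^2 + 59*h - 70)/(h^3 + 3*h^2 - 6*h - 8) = (h^2 - 12*h + 35)/(h^2 + 5*h + 4)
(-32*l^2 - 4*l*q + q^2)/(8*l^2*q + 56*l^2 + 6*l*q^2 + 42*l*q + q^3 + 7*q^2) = (-8*l + q)/(2*l*q + 14*l + q^2 + 7*q)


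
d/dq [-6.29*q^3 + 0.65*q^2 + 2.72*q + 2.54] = -18.87*q^2 + 1.3*q + 2.72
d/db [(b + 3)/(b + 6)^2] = -b/(b + 6)^3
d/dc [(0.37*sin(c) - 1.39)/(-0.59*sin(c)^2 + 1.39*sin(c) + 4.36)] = (0.2183*sin(c)^2 - 1.6402*sin(c) + 3.5453)*cos(c)/(0.3481*sin(c)^4 - 1.6402*sin(c)^3 - 3.2127*sin(c)^2 + 12.1208*sin(c) + 19.0096)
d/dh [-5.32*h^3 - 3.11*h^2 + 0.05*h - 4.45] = -15.96*h^2 - 6.22*h + 0.05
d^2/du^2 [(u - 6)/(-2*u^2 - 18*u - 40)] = (-(u - 6)*(2*u + 9)^2 + 3*(u + 1)*(u^2 + 9*u + 20))/(u^2 + 9*u + 20)^3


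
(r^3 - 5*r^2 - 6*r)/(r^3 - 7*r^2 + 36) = r*(r + 1)/(r^2 - r - 6)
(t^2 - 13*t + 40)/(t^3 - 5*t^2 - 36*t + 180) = (t - 8)/(t^2 - 36)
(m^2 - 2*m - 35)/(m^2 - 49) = (m + 5)/(m + 7)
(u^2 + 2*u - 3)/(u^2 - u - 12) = (u - 1)/(u - 4)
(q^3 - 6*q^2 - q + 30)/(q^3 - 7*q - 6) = (q - 5)/(q + 1)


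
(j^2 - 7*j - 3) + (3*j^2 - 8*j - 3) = 4*j^2 - 15*j - 6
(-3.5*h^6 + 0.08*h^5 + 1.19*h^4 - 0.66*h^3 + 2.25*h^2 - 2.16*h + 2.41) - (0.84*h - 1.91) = -3.5*h^6 + 0.08*h^5 + 1.19*h^4 - 0.66*h^3 + 2.25*h^2 - 3.0*h + 4.32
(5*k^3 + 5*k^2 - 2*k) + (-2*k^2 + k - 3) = 5*k^3 + 3*k^2 - k - 3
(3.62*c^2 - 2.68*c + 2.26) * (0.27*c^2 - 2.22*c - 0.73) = 0.9774*c^4 - 8.76*c^3 + 3.9172*c^2 - 3.0608*c - 1.6498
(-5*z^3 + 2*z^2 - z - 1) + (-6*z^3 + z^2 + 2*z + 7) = -11*z^3 + 3*z^2 + z + 6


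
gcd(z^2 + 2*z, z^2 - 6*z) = z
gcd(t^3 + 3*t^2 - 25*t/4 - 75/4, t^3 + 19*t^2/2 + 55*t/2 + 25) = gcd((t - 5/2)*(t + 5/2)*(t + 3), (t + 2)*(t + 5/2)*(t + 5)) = t + 5/2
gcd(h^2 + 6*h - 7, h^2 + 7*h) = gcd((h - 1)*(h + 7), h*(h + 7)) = h + 7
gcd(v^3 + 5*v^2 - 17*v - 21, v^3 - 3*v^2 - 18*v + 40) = 1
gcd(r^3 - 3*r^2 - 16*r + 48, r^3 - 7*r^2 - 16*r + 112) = r^2 - 16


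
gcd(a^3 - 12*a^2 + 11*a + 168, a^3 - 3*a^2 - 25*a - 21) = a^2 - 4*a - 21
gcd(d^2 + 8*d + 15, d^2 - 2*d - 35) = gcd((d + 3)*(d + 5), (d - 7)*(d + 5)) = d + 5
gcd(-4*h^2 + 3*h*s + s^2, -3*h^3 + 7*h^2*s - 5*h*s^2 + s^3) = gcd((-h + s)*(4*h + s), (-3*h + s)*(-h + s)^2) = -h + s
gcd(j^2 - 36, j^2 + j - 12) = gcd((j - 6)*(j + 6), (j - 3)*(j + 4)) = 1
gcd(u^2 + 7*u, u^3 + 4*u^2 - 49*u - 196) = u + 7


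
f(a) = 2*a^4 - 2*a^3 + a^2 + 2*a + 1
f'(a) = 8*a^3 - 6*a^2 + 2*a + 2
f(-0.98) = 3.73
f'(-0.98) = -13.25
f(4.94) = 985.25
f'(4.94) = 829.89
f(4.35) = 580.12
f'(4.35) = 555.67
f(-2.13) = 61.77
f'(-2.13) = -106.79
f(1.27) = 6.26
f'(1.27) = 11.25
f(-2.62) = 132.83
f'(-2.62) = -188.30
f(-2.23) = 73.15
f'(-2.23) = -121.01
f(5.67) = 1747.02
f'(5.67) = 1278.72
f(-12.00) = 45049.00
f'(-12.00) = -14710.00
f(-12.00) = 45049.00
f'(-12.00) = -14710.00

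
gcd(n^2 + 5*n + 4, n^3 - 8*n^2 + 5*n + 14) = n + 1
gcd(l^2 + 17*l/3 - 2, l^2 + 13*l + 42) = l + 6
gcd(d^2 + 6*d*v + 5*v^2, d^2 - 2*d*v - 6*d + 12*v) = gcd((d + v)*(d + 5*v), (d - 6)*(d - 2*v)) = 1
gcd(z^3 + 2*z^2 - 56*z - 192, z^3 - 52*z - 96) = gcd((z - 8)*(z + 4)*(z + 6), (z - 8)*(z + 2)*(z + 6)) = z^2 - 2*z - 48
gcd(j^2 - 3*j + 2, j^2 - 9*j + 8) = j - 1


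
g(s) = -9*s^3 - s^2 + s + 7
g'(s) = -27*s^2 - 2*s + 1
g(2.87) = -211.13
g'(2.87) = -227.14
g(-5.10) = 1169.75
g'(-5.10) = -691.07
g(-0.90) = 11.85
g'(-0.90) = -19.07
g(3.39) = -351.73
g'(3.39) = -316.07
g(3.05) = -254.61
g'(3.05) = -256.27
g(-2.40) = 123.26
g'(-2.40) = -149.72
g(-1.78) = 52.81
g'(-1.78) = -80.99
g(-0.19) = 6.84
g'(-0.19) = 0.41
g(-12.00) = 15403.00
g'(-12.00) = -3863.00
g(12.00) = -15677.00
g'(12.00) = -3911.00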